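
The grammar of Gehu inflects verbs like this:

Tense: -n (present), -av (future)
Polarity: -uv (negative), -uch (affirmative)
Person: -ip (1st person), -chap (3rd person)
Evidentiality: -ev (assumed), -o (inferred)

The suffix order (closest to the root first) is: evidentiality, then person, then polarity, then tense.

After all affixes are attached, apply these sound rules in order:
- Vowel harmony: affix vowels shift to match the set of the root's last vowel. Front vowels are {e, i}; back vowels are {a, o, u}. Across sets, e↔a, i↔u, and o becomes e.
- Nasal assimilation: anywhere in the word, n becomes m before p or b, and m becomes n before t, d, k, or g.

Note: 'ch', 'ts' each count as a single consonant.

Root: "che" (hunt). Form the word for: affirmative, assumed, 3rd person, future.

Attach evidentiality assumed -ev → cheev.
Attach person 3rd person -chap → cheevchap.
Attach polarity affirmative -uch → cheevchapuch.
Attach tense future -av → cheevchapuchav.
Apply vowel harmony: cheevchapuchav → cheevchepichev.
Nasal assimilation: no change.

cheevchepichev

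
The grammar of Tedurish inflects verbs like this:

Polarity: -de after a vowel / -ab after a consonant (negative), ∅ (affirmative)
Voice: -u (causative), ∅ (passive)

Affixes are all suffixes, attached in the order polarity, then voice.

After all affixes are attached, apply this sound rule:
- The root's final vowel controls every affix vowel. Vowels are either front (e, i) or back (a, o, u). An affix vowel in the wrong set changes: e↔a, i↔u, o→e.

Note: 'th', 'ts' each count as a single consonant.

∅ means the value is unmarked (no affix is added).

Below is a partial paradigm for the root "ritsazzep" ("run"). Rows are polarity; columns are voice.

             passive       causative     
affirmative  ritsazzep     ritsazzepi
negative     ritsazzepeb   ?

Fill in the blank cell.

ritsazzepebi

Attach polarity negative -ab (after consonant 'p') → ritsazzepab.
Attach voice causative -u → ritsazzepabu.
Apply vowel harmony: ritsazzepabu → ritsazzepebi.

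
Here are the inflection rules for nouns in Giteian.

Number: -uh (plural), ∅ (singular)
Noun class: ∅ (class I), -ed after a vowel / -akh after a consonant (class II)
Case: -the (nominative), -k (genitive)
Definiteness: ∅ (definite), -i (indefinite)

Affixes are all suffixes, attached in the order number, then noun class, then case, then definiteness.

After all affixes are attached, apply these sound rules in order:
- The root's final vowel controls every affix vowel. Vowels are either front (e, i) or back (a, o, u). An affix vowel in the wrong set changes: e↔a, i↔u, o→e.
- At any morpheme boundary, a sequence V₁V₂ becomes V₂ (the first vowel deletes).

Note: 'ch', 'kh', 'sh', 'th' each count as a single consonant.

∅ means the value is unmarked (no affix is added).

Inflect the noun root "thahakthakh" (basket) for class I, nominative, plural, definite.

thahakthakhuhtha

Attach number plural -uh → thahakthakhuh.
noun class = class I: zero marking, form stays thahakthakhuh.
Attach case nominative -the → thahakthakhuhthe.
definiteness = definite: zero marking, form stays thahakthakhuhthe.
Apply vowel harmony: thahakthakhuhthe → thahakthakhuhtha.
Vowel deletion: no change.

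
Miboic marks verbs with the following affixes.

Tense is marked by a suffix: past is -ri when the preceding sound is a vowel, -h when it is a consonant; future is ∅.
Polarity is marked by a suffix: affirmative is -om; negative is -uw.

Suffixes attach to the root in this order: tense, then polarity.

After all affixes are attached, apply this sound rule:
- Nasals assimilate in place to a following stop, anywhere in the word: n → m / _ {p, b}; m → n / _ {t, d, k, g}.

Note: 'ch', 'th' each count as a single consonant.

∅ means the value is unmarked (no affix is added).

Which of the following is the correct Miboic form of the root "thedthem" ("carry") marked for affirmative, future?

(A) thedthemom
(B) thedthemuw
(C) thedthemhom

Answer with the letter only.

A

tense = future: zero marking, form stays thedthem.
Attach polarity affirmative -om → thedthemom.
Nasal assimilation: no change.
So the correct form is thedthemom, option (A).
(C) thedthemhom is wrong: it uses past instead of future for tense.
(B) thedthemuw is wrong: it uses negative instead of affirmative for polarity.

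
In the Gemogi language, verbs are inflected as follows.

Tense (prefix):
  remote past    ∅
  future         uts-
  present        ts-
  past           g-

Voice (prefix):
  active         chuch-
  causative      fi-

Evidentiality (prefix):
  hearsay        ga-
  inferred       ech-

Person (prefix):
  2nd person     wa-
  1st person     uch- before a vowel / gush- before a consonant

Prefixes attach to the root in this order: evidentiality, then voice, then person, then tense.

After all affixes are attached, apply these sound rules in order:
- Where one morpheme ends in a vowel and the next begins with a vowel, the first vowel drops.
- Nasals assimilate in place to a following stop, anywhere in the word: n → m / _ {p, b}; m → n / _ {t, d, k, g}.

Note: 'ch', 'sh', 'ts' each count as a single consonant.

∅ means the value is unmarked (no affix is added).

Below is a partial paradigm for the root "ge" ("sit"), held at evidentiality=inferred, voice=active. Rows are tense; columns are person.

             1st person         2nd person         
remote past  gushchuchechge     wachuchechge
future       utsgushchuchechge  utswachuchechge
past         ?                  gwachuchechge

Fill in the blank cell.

ggushchuchechge

Attach evidentiality inferred ech- → echge.
Attach voice active chuch- → chuchechge.
Attach person 1st person gush- (before consonant 'ch') → gushchuchechge.
Attach tense past g- → ggushchuchechge.
Vowel deletion: no change.
Nasal assimilation: no change.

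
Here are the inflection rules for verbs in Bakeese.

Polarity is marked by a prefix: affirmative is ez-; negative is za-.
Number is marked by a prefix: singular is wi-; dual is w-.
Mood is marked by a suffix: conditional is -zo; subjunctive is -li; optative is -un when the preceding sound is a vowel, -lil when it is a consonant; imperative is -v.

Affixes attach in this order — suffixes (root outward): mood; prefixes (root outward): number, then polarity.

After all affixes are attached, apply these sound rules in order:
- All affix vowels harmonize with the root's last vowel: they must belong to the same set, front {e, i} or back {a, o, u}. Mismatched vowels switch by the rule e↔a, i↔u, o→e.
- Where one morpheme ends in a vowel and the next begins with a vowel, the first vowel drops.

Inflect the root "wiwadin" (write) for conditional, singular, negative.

zewiwiwadinze

Attach mood conditional -zo → wiwadinzo.
Attach number singular wi- → wiwiwadinzo.
Attach polarity negative za- → zawiwiwadinzo.
Apply vowel harmony: zawiwiwadinzo → zewiwiwadinze.
Vowel deletion: no change.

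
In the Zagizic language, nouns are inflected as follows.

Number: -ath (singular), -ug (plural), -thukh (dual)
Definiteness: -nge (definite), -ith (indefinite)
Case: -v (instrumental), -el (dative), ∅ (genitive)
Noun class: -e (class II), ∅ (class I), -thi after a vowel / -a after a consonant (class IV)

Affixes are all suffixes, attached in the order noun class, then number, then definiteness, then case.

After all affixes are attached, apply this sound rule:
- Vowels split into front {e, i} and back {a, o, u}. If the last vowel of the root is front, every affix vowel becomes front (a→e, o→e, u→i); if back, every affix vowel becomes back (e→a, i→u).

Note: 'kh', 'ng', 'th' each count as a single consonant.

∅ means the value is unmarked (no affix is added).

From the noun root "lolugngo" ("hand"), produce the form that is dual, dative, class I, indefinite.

noun class = class I: zero marking, form stays lolugngo.
Attach number dual -thukh → lolugngothukh.
Attach definiteness indefinite -ith → lolugngothukhith.
Attach case dative -el → lolugngothukhithel.
Apply vowel harmony: lolugngothukhithel → lolugngothukhuthal.

lolugngothukhuthal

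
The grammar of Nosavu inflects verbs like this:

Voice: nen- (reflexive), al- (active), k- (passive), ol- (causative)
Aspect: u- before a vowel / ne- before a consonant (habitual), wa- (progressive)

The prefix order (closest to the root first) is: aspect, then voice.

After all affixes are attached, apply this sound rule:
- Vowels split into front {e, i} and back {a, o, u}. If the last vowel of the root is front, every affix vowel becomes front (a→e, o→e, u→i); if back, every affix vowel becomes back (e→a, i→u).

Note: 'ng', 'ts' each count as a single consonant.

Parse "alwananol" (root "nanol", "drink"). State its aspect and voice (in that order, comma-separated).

Segment: al-wa-nanol.
aspect: wa- → progressive.
voice: al- → active.

progressive, active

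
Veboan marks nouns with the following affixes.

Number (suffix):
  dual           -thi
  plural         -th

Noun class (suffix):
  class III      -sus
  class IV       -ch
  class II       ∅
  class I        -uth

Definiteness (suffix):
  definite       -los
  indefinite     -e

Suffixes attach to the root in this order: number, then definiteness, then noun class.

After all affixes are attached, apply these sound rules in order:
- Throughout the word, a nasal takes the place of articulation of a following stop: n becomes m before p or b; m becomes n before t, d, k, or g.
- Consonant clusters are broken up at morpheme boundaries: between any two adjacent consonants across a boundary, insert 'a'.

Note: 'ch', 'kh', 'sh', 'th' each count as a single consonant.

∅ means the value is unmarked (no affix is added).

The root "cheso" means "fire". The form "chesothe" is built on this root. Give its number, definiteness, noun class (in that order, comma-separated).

Segment: cheso-th-e.
number: -th → plural.
definiteness: -e → indefinite.
noun class: ∅ → class II.

plural, indefinite, class II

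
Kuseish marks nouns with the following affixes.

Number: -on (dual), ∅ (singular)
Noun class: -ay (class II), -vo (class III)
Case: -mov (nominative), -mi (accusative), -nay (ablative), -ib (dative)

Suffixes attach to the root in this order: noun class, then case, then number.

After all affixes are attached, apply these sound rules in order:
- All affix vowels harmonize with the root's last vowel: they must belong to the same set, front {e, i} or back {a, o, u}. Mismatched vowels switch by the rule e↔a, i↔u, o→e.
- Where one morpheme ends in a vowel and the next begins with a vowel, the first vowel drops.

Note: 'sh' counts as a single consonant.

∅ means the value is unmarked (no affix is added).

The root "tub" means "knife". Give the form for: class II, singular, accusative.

Attach noun class class II -ay → tubay.
Attach case accusative -mi → tubaymi.
number = singular: zero marking, form stays tubaymi.
Apply vowel harmony: tubaymi → tubaymu.
Vowel deletion: no change.

tubaymu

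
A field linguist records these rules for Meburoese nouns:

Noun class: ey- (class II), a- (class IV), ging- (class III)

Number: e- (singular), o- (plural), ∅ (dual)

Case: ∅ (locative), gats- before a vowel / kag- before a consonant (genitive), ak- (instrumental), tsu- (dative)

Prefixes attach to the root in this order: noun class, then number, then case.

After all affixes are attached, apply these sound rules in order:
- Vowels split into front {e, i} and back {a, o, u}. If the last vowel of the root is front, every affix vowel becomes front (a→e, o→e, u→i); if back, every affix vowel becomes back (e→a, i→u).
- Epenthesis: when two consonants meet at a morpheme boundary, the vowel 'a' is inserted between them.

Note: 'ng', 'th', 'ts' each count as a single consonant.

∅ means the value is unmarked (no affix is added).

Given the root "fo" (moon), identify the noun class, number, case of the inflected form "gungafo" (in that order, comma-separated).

Segment: ging-fo.
noun class: ging- → class III.
number: ∅ → dual.
case: ∅ → locative.

class III, dual, locative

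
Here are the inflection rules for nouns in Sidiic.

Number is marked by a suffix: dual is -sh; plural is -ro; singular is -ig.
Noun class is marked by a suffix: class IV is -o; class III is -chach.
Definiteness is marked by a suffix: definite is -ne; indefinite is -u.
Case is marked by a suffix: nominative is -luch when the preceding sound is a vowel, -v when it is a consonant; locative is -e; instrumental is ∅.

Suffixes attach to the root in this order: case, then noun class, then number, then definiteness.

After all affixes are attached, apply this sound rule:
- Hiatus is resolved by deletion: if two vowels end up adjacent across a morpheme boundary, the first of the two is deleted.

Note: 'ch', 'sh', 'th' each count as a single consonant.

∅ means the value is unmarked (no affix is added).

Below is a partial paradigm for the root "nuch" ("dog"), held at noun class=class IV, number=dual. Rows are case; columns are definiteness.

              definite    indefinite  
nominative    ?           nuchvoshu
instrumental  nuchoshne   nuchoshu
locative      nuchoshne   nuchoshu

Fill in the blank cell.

nuchvoshne

Attach case nominative -v (after consonant 'ch') → nuchv.
Attach noun class class IV -o → nuchvo.
Attach number dual -sh → nuchvosh.
Attach definiteness definite -ne → nuchvoshne.
Vowel deletion: no change.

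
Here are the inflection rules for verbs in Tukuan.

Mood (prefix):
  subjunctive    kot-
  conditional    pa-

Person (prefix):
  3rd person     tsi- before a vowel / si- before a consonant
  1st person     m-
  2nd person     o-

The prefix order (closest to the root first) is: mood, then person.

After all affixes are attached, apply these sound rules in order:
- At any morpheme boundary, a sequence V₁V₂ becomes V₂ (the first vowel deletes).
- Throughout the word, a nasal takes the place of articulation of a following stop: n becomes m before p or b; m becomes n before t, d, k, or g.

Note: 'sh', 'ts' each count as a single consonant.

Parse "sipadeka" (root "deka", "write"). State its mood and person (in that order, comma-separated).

Segment: si-pa-deka.
mood: pa- → conditional.
person: tsi/si- → 3rd person.

conditional, 3rd person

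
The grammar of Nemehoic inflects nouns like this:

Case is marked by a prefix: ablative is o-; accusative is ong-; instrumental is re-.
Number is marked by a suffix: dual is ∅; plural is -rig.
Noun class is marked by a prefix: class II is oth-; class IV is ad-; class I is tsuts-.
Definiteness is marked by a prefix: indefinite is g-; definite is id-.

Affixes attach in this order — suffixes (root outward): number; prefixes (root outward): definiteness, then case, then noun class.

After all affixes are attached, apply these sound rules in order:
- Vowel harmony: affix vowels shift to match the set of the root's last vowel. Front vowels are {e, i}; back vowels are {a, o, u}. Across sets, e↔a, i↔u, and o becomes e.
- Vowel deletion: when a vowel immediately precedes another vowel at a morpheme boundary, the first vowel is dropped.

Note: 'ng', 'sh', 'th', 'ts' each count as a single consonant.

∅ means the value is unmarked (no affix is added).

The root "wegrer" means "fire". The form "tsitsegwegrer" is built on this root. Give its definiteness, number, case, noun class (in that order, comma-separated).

indefinite, dual, ablative, class I

Segment: tsuts-o-g-wegrer.
definiteness: g- → indefinite.
number: ∅ → dual.
case: o- → ablative.
noun class: tsuts- → class I.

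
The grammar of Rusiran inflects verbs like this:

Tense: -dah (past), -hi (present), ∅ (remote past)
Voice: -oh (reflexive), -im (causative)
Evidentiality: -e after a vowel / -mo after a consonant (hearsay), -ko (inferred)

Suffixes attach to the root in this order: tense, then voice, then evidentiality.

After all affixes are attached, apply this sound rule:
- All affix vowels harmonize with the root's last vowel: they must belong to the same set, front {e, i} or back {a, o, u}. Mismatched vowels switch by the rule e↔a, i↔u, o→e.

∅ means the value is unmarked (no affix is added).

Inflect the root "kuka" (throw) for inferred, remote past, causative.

tense = remote past: zero marking, form stays kuka.
Attach voice causative -im → kukaim.
Attach evidentiality inferred -ko → kukaimko.
Apply vowel harmony: kukaimko → kukaumko.

kukaumko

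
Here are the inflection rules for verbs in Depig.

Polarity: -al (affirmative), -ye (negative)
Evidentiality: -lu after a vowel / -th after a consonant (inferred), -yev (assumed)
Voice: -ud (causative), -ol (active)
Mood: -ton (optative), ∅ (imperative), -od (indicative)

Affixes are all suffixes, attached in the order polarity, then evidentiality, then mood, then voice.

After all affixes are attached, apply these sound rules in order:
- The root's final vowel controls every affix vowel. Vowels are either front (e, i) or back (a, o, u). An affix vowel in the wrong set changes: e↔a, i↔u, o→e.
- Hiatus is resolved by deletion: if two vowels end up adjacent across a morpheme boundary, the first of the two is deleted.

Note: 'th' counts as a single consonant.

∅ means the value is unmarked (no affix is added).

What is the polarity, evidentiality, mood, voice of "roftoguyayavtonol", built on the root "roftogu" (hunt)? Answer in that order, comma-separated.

Segment: roftogu-ye-yev-ton-ol.
polarity: -ye → negative.
evidentiality: -yev → assumed.
mood: -ton → optative.
voice: -ol → active.

negative, assumed, optative, active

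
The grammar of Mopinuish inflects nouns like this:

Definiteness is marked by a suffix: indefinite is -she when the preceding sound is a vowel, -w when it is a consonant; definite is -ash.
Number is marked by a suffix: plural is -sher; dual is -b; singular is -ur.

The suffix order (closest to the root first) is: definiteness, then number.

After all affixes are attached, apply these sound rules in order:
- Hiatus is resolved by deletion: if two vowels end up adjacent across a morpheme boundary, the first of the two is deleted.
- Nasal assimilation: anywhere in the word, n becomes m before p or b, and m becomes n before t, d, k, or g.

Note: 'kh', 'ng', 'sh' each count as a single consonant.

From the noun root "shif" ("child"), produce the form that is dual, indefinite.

shifwb

Attach definiteness indefinite -w (after consonant 'f') → shifw.
Attach number dual -b → shifwb.
Vowel deletion: no change.
Nasal assimilation: no change.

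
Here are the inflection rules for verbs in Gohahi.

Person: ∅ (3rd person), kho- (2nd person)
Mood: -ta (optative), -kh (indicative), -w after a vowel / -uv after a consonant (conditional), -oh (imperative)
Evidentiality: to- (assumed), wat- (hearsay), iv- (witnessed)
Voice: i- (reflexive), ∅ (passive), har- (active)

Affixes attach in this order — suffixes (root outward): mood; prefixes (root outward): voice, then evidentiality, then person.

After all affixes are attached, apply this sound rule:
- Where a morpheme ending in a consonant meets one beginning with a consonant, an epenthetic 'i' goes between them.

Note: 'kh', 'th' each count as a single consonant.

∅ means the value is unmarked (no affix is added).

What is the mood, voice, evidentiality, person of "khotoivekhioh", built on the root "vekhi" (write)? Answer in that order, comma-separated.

imperative, reflexive, assumed, 2nd person

Segment: kho-to-i-vekhi-oh.
mood: -oh → imperative.
voice: i- → reflexive.
evidentiality: to- → assumed.
person: kho- → 2nd person.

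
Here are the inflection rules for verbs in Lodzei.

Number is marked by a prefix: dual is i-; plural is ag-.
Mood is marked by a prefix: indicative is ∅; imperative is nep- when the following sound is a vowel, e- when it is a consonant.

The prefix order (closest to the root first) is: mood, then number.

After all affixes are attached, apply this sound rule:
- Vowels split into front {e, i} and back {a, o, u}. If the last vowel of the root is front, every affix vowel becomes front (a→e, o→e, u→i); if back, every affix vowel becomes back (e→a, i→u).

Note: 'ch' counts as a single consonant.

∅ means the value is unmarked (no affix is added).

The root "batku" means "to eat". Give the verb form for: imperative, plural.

Attach mood imperative e- (before consonant 'b') → ebatku.
Attach number plural ag- → agebatku.
Apply vowel harmony: agebatku → agabatku.

agabatku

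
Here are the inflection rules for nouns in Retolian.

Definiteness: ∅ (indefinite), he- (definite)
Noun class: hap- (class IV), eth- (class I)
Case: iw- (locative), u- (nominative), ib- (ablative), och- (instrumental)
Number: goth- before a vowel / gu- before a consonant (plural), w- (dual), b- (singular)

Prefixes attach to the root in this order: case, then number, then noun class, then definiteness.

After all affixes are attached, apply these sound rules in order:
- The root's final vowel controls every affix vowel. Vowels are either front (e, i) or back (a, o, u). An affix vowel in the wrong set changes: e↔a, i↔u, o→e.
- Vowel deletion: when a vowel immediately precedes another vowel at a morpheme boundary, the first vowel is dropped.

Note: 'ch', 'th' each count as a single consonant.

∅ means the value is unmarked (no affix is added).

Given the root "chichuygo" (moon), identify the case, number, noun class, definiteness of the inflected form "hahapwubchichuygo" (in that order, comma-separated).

ablative, dual, class IV, definite

Segment: he-hap-w-ib-chichuygo.
case: ib- → ablative.
number: w- → dual.
noun class: hap- → class IV.
definiteness: he- → definite.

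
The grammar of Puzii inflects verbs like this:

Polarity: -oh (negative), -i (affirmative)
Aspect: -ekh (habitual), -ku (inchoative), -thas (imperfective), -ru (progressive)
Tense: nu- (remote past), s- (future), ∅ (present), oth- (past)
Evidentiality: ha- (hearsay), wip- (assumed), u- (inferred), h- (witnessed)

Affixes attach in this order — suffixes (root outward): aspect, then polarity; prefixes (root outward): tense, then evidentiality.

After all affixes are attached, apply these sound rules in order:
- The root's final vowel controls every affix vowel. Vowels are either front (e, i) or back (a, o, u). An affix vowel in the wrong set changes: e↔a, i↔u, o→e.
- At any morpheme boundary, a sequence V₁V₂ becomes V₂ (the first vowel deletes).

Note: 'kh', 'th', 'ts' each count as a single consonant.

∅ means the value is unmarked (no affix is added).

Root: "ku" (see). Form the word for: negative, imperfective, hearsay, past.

hothkuthasoh

Attach aspect imperfective -thas → kuthas.
Attach tense past oth- → othkuthas.
Attach polarity negative -oh → othkuthasoh.
Attach evidentiality hearsay ha- → haothkuthasoh.
Vowel harmony: no change.
Apply vowel deletion: haothkuthasoh → hothkuthasoh.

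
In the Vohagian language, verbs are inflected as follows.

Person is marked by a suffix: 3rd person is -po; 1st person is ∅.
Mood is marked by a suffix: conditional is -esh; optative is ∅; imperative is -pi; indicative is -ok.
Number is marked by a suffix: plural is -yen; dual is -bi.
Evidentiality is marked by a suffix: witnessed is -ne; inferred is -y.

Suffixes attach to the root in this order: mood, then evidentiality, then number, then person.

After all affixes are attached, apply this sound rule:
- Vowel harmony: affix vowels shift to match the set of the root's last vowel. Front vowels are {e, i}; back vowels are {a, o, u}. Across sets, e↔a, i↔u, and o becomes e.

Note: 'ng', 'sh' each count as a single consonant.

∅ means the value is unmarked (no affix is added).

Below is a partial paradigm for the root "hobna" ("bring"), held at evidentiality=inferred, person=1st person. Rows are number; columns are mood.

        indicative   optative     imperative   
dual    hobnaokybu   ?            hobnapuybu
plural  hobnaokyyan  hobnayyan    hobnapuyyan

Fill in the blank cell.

mood = optative: zero marking, form stays hobna.
Attach evidentiality inferred -y → hobnay.
Attach number dual -bi → hobnaybi.
person = 1st person: zero marking, form stays hobnaybi.
Apply vowel harmony: hobnaybi → hobnaybu.

hobnaybu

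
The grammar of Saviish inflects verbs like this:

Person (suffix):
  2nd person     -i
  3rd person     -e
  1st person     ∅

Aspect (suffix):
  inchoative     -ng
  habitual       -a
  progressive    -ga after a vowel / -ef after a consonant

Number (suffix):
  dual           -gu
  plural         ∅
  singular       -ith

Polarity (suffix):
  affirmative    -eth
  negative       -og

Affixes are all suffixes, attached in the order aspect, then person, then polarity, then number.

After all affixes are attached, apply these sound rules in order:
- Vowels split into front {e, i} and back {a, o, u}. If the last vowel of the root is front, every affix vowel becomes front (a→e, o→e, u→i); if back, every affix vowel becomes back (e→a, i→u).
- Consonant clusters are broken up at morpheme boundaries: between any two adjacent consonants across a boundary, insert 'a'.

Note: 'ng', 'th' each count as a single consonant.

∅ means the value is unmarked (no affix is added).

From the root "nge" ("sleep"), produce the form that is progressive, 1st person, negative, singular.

Attach aspect progressive -ga (after vowel 'e') → ngega.
person = 1st person: zero marking, form stays ngega.
Attach polarity negative -og → ngegaog.
Attach number singular -ith → ngegaogith.
Apply vowel harmony: ngegaogith → ngegeegith.
Epenthesis: no change.

ngegeegith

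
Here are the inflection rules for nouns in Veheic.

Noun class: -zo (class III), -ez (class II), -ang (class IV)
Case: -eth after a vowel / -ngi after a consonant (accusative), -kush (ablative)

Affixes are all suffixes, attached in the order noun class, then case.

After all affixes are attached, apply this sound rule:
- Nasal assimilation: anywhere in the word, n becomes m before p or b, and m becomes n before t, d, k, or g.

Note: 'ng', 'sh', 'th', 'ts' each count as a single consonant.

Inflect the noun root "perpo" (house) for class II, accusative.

Attach noun class class II -ez → perpoez.
Attach case accusative -ngi (after consonant 'z') → perpoezngi.
Nasal assimilation: no change.

perpoezngi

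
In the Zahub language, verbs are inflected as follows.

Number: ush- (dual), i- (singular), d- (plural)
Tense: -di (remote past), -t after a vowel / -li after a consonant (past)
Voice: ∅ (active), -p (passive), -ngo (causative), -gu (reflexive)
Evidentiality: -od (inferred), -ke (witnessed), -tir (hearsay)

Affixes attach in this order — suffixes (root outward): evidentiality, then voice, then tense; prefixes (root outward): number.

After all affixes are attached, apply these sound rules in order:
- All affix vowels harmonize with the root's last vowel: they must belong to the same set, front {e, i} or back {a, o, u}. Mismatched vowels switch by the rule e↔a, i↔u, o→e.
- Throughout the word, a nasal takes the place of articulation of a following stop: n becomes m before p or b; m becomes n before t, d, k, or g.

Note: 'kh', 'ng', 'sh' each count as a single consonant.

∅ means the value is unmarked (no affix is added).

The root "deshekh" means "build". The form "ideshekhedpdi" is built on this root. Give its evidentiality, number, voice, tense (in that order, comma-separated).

Segment: i-deshekh-od-p-di.
evidentiality: -od → inferred.
number: i- → singular.
voice: -p → passive.
tense: -di → remote past.

inferred, singular, passive, remote past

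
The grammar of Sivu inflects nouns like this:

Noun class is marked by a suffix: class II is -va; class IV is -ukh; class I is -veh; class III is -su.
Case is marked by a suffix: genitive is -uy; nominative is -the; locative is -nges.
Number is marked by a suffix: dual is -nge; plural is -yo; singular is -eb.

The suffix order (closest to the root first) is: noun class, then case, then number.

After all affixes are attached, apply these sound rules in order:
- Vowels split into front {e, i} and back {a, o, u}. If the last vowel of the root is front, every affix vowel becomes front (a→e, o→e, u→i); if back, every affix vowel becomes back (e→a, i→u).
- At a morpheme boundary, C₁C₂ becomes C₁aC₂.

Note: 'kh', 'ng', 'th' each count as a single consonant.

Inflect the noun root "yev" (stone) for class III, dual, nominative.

yevasithenge

Attach noun class class III -su → yevsu.
Attach case nominative -the → yevsuthe.
Attach number dual -nge → yevsuthenge.
Apply vowel harmony: yevsuthenge → yevsithenge.
Apply epenthesis: yevsithenge → yevasithenge.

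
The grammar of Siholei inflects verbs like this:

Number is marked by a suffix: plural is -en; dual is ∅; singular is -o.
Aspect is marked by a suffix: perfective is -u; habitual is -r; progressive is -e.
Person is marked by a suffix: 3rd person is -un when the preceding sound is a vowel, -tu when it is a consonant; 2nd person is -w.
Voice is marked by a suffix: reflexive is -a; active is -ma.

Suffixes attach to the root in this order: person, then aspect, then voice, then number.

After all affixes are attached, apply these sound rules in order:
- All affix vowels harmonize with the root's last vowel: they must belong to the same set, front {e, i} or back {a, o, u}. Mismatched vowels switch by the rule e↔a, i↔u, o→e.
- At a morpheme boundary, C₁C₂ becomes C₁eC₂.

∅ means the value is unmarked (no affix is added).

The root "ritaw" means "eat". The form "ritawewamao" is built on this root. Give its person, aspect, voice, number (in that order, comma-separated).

Segment: ritaw-w-e-ma-o.
person: -w → 2nd person.
aspect: -e → progressive.
voice: -ma → active.
number: -o → singular.

2nd person, progressive, active, singular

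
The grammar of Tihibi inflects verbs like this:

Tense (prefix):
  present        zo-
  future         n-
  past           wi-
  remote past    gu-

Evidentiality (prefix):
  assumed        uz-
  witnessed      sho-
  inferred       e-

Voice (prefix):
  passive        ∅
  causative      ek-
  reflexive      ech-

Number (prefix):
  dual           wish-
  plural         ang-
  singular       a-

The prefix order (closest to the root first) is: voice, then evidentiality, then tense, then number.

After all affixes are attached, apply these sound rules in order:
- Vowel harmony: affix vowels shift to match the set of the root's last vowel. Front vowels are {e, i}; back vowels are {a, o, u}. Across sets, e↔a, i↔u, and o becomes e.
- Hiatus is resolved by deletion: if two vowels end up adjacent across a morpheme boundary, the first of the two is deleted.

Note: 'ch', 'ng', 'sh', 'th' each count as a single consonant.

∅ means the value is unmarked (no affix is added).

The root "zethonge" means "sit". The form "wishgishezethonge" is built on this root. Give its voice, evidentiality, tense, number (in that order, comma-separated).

passive, witnessed, remote past, dual

Segment: wish-gu-sho-zethonge.
voice: ∅ → passive.
evidentiality: sho- → witnessed.
tense: gu- → remote past.
number: wish- → dual.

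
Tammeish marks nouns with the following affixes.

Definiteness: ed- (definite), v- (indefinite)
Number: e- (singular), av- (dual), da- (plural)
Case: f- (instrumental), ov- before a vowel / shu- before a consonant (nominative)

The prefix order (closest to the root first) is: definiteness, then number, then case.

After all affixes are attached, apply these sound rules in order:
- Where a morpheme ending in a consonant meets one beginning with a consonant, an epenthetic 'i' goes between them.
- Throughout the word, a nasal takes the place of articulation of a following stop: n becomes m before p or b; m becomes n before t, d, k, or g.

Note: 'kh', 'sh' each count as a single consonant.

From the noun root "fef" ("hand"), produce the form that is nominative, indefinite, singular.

Attach definiteness indefinite v- → vfef.
Attach number singular e- → evfef.
Attach case nominative ov- (before vowel 'e') → ovevfef.
Apply epenthesis: ovevfef → ovevifef.
Nasal assimilation: no change.

ovevifef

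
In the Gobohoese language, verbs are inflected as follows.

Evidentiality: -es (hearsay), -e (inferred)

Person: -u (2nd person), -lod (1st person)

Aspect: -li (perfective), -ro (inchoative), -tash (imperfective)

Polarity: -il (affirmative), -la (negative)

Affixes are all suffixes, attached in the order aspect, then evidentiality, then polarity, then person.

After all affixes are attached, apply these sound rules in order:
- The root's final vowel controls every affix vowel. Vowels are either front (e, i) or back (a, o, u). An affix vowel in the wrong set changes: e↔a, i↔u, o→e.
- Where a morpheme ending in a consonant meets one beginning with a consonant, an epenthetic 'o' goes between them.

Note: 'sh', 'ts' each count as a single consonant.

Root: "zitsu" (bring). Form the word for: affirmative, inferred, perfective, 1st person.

zitsuluaulolod

Attach aspect perfective -li → zitsuli.
Attach evidentiality inferred -e → zitsulie.
Attach polarity affirmative -il → zitsulieil.
Attach person 1st person -lod → zitsulieillod.
Apply vowel harmony: zitsulieillod → zitsuluaullod.
Apply epenthesis: zitsuluaullod → zitsuluaulolod.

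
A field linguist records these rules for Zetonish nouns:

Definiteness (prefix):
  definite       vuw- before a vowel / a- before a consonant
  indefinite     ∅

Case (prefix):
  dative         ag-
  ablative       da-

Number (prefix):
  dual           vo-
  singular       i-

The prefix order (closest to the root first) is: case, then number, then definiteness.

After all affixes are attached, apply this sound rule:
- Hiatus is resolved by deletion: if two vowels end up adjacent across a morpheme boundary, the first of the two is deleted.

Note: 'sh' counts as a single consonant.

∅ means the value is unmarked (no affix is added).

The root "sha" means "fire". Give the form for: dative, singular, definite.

Attach case dative ag- → agsha.
Attach number singular i- → iagsha.
Attach definiteness definite vuw- (before vowel 'i') → vuwiagsha.
Apply vowel deletion: vuwiagsha → vuwagsha.

vuwagsha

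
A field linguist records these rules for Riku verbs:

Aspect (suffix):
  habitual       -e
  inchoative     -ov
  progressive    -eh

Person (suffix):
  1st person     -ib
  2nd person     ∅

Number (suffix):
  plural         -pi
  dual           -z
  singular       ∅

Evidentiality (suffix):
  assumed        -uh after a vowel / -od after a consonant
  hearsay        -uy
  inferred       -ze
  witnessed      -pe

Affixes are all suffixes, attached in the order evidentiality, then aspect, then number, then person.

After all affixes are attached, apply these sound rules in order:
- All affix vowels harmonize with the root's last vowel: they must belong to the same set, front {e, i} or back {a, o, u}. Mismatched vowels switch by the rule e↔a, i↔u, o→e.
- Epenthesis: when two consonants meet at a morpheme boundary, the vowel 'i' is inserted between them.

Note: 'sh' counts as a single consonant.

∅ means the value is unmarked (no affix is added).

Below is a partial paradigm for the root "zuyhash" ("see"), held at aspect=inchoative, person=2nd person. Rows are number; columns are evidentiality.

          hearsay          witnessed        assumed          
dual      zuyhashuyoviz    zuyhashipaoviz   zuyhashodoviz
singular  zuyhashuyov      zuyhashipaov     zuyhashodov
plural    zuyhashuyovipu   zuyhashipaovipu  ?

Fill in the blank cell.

zuyhashodovipu

Attach evidentiality assumed -od (after consonant 'sh') → zuyhashod.
Attach aspect inchoative -ov → zuyhashodov.
Attach number plural -pi → zuyhashodovpi.
person = 2nd person: zero marking, form stays zuyhashodovpi.
Apply vowel harmony: zuyhashodovpi → zuyhashodovpu.
Apply epenthesis: zuyhashodovpu → zuyhashodovipu.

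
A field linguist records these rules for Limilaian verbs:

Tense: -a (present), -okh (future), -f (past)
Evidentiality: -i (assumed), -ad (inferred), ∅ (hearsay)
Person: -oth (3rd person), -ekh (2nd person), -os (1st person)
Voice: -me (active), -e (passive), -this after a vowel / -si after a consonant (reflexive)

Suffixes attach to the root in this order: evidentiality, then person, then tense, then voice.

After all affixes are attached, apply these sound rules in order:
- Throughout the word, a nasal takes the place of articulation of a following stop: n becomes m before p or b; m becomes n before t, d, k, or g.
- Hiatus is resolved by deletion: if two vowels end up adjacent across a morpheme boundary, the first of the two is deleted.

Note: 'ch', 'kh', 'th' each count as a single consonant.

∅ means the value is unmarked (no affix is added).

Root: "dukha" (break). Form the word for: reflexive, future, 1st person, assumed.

Attach evidentiality assumed -i → dukhai.
Attach person 1st person -os → dukhaios.
Attach tense future -okh → dukhaiosokh.
Attach voice reflexive -si (after consonant 'kh') → dukhaiosokhsi.
Nasal assimilation: no change.
Apply vowel deletion: dukhaiosokhsi → dukhosokhsi.

dukhosokhsi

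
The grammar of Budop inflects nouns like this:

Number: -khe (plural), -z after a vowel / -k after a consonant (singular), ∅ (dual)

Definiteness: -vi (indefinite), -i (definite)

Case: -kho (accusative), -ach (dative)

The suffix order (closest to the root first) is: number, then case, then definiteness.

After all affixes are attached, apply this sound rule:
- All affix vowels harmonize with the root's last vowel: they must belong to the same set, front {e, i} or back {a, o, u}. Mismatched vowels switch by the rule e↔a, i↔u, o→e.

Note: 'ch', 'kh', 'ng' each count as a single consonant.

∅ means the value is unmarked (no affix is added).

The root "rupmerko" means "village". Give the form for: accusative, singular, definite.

rupmerkozkhou

Attach number singular -z (after vowel 'o') → rupmerkoz.
Attach case accusative -kho → rupmerkozkho.
Attach definiteness definite -i → rupmerkozkhoi.
Apply vowel harmony: rupmerkozkhoi → rupmerkozkhou.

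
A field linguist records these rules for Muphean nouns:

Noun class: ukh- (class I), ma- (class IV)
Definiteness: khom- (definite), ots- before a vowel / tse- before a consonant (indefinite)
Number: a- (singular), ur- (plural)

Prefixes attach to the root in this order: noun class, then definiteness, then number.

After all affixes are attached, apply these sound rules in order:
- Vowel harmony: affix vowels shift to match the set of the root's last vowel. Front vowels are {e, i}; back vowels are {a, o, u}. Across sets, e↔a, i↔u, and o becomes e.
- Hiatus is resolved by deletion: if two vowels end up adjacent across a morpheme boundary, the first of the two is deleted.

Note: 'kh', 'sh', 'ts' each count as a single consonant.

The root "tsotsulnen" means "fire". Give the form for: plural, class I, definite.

irkhemikhtsotsulnen

Attach noun class class I ukh- → ukhtsotsulnen.
Attach definiteness definite khom- → khomukhtsotsulnen.
Attach number plural ur- → urkhomukhtsotsulnen.
Apply vowel harmony: urkhomukhtsotsulnen → irkhemikhtsotsulnen.
Vowel deletion: no change.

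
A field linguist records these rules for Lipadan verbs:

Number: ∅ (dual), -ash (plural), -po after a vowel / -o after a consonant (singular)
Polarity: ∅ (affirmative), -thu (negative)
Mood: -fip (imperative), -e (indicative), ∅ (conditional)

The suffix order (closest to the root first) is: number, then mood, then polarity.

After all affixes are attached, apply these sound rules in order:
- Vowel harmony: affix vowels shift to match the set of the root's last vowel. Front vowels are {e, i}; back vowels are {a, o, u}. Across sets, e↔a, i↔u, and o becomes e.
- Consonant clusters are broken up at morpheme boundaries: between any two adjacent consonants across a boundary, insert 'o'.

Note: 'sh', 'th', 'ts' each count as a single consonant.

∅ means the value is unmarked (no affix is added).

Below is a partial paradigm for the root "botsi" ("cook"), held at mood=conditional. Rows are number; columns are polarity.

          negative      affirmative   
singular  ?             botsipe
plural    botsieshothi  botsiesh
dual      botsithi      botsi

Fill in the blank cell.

botsipethi

Attach number singular -po (after vowel 'i') → botsipo.
mood = conditional: zero marking, form stays botsipo.
Attach polarity negative -thu → botsipothu.
Apply vowel harmony: botsipothu → botsipethi.
Epenthesis: no change.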